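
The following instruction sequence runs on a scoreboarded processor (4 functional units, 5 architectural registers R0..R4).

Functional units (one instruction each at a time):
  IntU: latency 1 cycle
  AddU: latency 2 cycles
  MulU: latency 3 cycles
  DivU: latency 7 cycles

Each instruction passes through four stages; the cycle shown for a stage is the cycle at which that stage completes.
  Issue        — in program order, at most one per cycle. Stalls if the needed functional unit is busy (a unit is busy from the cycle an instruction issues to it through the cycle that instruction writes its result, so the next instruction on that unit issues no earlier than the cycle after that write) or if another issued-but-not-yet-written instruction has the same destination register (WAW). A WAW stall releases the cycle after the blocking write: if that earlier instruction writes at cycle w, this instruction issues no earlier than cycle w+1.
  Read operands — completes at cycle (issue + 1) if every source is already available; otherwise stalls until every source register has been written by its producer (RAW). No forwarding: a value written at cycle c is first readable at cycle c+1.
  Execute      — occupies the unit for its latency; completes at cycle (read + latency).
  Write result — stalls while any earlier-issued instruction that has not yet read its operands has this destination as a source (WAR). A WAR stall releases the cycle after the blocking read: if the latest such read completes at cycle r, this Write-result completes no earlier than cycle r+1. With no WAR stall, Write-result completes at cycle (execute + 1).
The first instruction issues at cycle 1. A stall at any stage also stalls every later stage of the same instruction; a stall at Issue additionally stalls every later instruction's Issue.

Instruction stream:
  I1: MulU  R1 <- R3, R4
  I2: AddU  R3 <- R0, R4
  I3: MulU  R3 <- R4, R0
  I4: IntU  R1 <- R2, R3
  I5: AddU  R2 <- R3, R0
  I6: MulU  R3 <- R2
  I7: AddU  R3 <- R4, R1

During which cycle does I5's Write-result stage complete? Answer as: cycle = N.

1) issue 1, read 2, done 5, write 6
2) issue 2, read 3, done 5, write 6
3) issue 7, read 8, done 11, write 12  <WAW R3: wait I2 write@6>
4) issue 8, read 13, done 14, write 15  <RAW R3: wait I3 write@12>
5) issue 9, read 13, done 15, write 16  <RAW R3: wait I3 write@12>
6) issue 13, read 17, done 20, write 21  <struct: MulU busy until I3 writes@12 / RAW R2: wait I5 write@16>
7) issue 22, read 23, done 25, write 26  <WAW R3: wait I6 write@21>

cycle = 16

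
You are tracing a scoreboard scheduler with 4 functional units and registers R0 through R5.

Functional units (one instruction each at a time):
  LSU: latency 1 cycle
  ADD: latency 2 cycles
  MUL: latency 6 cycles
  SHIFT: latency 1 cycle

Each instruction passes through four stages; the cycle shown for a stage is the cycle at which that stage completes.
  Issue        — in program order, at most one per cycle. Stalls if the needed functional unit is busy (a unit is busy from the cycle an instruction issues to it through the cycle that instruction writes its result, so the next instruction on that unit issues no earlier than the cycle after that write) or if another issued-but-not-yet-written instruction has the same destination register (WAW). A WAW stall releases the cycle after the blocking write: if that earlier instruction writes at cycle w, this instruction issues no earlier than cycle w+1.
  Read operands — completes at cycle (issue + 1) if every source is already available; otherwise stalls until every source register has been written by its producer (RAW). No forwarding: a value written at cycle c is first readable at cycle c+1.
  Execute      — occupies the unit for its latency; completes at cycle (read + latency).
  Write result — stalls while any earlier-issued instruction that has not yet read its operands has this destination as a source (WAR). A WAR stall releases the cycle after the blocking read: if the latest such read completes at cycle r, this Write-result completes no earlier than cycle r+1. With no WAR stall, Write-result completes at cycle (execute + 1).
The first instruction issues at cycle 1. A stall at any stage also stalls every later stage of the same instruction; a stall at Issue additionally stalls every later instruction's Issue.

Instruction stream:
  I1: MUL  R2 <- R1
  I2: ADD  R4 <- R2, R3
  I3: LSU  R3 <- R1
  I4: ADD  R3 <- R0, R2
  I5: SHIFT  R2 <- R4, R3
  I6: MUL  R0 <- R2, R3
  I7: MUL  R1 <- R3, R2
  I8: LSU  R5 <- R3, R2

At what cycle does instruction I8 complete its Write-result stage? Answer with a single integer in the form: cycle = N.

1) issue 1, read 2, done 8, write 9
2) issue 2, read 10, done 12, write 13  <RAW R2: wait I1 write@9>
3) issue 3, read 4, done 5, write 11  <WAR R3: wait I2 read@10>
4) issue 14, read 15, done 17, write 18  <struct: ADD busy until I2 writes@13>
5) issue 15, read 19, done 20, write 21  <RAW R3: wait I4 write@18>
6) issue 16, read 22, done 28, write 29  <RAW R2: wait I5 write@21>
7) issue 30, read 31, done 37, write 38  <struct: MUL busy until I6 writes@29>
8) issue 31, read 32, done 33, write 34

cycle = 34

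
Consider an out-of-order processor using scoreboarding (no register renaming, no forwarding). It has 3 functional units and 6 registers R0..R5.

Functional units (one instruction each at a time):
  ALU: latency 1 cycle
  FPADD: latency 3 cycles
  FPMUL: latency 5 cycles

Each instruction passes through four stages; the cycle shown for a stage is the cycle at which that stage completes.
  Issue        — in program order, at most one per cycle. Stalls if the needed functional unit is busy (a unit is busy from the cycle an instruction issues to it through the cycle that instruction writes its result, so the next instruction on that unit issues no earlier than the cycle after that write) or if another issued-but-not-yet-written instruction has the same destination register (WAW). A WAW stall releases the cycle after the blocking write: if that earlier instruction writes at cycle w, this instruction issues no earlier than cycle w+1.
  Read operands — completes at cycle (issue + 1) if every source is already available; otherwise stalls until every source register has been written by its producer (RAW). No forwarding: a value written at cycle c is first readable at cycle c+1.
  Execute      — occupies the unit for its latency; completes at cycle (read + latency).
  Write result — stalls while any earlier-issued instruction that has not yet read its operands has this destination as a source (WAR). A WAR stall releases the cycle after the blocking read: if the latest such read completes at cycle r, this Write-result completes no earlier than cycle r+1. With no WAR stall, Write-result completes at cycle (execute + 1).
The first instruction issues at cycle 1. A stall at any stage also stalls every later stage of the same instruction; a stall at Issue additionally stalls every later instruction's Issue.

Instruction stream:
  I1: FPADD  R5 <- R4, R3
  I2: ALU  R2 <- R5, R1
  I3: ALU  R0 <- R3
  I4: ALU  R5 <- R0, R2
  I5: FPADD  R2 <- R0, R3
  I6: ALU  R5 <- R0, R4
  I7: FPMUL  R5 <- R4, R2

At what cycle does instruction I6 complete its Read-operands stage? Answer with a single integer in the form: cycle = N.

t=1  I1 dispatched to FPADD
t=2  I1 operands ready, I2 dispatched to ALU
t=5  I1 complete
t=6  R5←I1
t=7  I2 operands ready
t=8  I2 complete
t=9  R2←I2
t=10  I3 dispatched to ALU
t=11  I3 operands ready
t=12  I3 complete
t=13  R0←I3
t=14  I4 dispatched to ALU
t=15  I4 operands ready, I5 dispatched to FPADD
t=16  I4 complete, I5 operands ready
t=17  R5←I4
t=18  I6 dispatched to ALU
t=19  I5 complete, I6 operands ready
t=20  R2←I5, I6 complete
t=21  R5←I6
t=22  I7 dispatched to FPMUL
t=23  I7 operands ready
t=28  I7 complete
t=29  R5←I7

cycle = 19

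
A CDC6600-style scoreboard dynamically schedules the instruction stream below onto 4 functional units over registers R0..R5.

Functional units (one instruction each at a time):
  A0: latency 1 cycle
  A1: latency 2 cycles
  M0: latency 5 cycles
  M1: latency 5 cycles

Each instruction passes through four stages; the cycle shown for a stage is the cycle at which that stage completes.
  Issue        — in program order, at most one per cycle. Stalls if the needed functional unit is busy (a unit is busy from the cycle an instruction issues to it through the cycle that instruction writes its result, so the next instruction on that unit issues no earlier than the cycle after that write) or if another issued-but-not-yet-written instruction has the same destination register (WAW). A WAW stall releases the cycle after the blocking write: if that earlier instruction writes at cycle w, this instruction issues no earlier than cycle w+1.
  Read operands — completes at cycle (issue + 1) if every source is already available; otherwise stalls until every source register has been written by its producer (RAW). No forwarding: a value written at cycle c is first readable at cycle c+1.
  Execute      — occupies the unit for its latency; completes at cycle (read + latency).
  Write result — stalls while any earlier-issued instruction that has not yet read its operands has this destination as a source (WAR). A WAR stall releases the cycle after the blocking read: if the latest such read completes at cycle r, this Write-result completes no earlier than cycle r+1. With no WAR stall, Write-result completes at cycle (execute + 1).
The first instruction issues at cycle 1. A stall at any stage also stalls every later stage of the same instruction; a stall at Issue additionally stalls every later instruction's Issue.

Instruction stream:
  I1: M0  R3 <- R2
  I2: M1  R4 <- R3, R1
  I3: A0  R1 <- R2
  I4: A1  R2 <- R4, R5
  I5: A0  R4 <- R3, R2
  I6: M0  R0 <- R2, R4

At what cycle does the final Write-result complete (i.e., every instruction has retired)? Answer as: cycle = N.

cycle = 29

1) issue 1, read 2, done 7, write 8
2) issue 2, read 9, done 14, write 15  <RAW R3: wait I1 write@8>
3) issue 3, read 4, done 5, write 10  <WAR R1: wait I2 read@9>
4) issue 4, read 16, done 18, write 19  <RAW R4: wait I2 write@15>
5) issue 16, read 20, done 21, write 22  <WAW R4: wait I2 write@15 / RAW R2: wait I4 write@19>
6) issue 17, read 23, done 28, write 29  <RAW R4: wait I5 write@22>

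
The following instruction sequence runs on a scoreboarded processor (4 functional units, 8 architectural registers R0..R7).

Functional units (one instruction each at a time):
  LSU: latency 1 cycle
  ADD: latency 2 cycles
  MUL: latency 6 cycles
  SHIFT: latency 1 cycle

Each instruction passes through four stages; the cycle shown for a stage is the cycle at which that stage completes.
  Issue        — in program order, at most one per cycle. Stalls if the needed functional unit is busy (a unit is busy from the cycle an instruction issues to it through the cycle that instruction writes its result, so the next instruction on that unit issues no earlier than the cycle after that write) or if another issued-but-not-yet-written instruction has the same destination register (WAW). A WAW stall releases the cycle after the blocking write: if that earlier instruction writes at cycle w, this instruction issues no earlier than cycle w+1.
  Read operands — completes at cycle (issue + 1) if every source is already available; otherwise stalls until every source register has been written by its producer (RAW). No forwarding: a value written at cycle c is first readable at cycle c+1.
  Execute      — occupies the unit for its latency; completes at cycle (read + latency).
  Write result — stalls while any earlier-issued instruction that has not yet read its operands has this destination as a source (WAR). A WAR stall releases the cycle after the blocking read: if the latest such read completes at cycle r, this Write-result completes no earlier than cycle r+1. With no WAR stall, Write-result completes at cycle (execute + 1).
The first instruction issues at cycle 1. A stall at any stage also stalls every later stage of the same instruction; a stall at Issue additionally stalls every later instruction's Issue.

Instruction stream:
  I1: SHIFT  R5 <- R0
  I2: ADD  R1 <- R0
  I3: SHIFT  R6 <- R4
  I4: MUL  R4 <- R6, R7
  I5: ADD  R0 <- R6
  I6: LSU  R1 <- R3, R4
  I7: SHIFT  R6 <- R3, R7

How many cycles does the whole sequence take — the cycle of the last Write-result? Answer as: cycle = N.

1) issue 1, read 2, done 3, write 4
2) issue 2, read 3, done 5, write 6
3) issue 5, read 6, done 7, write 8  <struct: SHIFT busy until I1 writes@4>
4) issue 6, read 9, done 15, write 16  <RAW R6: wait I3 write@8>
5) issue 7, read 9, done 11, write 12  <RAW R6: wait I3 write@8>
6) issue 8, read 17, done 18, write 19  <RAW R4: wait I4 write@16>
7) issue 9, read 10, done 11, write 12

cycle = 19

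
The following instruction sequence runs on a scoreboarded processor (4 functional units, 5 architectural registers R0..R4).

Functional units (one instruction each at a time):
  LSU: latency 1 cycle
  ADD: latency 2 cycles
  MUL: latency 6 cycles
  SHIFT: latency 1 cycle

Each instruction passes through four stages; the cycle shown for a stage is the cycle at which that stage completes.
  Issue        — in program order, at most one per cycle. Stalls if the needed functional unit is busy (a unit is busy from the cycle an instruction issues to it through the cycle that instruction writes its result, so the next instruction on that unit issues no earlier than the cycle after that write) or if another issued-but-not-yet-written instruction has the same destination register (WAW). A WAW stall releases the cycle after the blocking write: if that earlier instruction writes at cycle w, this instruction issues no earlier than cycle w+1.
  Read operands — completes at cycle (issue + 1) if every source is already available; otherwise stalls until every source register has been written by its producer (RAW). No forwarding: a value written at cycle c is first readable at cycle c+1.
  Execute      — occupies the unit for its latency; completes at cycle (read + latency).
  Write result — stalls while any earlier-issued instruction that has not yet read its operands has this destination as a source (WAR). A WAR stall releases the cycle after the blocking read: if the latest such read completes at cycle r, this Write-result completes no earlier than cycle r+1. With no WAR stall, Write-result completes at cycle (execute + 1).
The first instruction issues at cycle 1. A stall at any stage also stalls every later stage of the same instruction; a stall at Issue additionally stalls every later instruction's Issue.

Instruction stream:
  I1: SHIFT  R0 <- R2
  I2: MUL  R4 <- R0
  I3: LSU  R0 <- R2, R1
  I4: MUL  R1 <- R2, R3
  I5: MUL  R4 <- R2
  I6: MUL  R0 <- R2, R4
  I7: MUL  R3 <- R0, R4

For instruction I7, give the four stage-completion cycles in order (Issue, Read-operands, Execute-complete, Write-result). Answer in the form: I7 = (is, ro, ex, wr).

[1] I1→SHIFT
[2] I1 RO · I2→MUL
[3] I1 EX
[4] I1 WR R0
[5] I2 RO · I3→LSU
[6] I3 RO
[7] I3 EX
[8] I3 WR R0
[11] I2 EX
[12] I2 WR R4
[13] I4→MUL
[14] I4 RO
[20] I4 EX
[21] I4 WR R1
[22] I5→MUL
[23] I5 RO
[29] I5 EX
[30] I5 WR R4
[31] I6→MUL
[32] I6 RO
[38] I6 EX
[39] I6 WR R0
[40] I7→MUL
[41] I7 RO
[47] I7 EX
[48] I7 WR R3

I7 = (40, 41, 47, 48)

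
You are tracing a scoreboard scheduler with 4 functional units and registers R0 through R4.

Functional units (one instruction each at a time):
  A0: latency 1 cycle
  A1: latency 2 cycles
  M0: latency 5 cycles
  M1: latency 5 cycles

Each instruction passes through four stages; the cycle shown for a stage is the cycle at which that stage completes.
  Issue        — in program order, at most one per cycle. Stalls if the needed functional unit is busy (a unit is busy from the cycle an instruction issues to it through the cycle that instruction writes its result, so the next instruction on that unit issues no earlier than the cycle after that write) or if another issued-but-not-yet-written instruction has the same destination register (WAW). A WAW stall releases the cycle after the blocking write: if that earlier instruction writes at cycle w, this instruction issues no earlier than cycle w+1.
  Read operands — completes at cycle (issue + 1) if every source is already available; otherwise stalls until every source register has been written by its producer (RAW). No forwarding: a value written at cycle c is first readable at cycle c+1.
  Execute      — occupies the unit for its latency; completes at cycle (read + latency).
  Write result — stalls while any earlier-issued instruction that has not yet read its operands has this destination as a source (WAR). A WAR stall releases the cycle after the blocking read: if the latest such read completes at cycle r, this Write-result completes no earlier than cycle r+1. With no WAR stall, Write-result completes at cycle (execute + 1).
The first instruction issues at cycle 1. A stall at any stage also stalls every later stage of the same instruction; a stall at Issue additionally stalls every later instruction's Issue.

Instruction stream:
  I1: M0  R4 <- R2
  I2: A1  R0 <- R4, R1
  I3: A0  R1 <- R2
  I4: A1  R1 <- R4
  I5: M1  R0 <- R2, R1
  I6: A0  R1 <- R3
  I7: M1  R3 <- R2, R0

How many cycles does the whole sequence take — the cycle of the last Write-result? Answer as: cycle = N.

[1] I1→M0
[2] I1 RO; I2→A1
[3] I3→A0
[4] I3 RO
[5] I3 EX
[7] I1 EX
[8] I1 WR R4
[9] I2 RO
[10] I3 WR R1
[11] I2 EX
[12] I2 WR R0
[13] I4→A1
[14] I4 RO; I5→M1
[16] I4 EX
[17] I4 WR R1
[18] I5 RO; I6→A0
[19] I6 RO
[20] I6 EX
[21] I6 WR R1
[23] I5 EX
[24] I5 WR R0
[25] I7→M1
[26] I7 RO
[31] I7 EX
[32] I7 WR R3

cycle = 32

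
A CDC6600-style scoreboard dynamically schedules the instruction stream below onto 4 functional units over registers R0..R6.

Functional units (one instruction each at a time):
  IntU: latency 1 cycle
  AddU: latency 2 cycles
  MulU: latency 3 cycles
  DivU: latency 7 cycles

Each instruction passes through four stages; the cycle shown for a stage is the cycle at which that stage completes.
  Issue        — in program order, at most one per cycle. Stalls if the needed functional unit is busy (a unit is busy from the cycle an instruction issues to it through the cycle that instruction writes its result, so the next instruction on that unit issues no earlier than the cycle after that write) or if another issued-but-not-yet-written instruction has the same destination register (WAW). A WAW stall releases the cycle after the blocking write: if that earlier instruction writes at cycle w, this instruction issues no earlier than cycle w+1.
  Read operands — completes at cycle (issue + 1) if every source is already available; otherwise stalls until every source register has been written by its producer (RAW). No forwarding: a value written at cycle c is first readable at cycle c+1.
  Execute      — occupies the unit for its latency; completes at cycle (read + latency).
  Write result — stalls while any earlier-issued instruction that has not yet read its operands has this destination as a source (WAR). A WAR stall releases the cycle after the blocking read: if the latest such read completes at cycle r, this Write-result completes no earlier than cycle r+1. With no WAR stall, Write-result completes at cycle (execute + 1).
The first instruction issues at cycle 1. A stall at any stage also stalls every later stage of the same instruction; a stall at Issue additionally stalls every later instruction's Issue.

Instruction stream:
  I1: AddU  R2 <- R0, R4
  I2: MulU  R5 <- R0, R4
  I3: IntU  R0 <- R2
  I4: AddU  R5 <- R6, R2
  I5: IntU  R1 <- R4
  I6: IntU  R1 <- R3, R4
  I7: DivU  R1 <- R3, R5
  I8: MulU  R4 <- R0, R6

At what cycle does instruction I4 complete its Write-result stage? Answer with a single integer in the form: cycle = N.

cycle 1: I1 dispatched to AddU
cycle 2: I1 operands ready | I2 dispatched to MulU
cycle 3: I2 operands ready | I3 dispatched to IntU
cycle 4: I1 complete
cycle 5: R2←I1
cycle 6: I2 complete | I3 operands ready
cycle 7: R5←I2 | I3 complete
cycle 8: R0←I3 | I4 dispatched to AddU
cycle 9: I4 operands ready | I5 dispatched to IntU
cycle 10: I5 operands ready
cycle 11: I4 complete | I5 complete
cycle 12: R5←I4 | R1←I5
cycle 13: I6 dispatched to IntU
cycle 14: I6 operands ready
cycle 15: I6 complete
cycle 16: R1←I6
cycle 17: I7 dispatched to DivU
cycle 18: I7 operands ready | I8 dispatched to MulU
cycle 19: I8 operands ready
cycle 22: I8 complete
cycle 23: R4←I8
cycle 25: I7 complete
cycle 26: R1←I7

cycle = 12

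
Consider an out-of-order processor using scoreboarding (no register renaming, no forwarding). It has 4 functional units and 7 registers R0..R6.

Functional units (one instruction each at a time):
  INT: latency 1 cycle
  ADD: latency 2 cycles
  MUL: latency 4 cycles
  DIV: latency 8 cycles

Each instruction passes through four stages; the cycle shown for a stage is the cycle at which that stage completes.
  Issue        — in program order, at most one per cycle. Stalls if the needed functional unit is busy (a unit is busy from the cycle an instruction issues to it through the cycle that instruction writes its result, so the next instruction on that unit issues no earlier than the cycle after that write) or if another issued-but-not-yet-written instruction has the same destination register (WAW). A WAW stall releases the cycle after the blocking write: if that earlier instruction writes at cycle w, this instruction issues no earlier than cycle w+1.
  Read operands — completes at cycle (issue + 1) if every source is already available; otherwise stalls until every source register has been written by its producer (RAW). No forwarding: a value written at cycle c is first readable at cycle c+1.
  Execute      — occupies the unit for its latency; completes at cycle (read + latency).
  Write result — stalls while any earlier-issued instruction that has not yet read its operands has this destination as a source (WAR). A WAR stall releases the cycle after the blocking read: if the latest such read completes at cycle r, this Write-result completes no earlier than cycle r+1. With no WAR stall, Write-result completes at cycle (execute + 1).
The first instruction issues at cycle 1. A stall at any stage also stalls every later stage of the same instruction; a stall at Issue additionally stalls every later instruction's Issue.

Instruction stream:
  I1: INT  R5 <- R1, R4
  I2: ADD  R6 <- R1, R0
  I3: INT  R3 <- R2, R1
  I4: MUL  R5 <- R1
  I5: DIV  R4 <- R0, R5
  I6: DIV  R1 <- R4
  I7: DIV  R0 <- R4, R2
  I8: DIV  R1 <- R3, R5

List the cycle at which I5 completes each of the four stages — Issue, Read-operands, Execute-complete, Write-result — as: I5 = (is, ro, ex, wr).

I5 = (7, 13, 21, 22)

[1] I1→INT
[2] I1 RO, I2→ADD
[3] I1 EX, I2 RO
[4] I1 WR R5
[5] I2 EX, I3→INT
[6] I2 WR R6, I3 RO, I4→MUL
[7] I3 EX, I4 RO, I5→DIV
[8] I3 WR R3
[11] I4 EX
[12] I4 WR R5
[13] I5 RO
[21] I5 EX
[22] I5 WR R4
[23] I6→DIV
[24] I6 RO
[32] I6 EX
[33] I6 WR R1
[34] I7→DIV
[35] I7 RO
[43] I7 EX
[44] I7 WR R0
[45] I8→DIV
[46] I8 RO
[54] I8 EX
[55] I8 WR R1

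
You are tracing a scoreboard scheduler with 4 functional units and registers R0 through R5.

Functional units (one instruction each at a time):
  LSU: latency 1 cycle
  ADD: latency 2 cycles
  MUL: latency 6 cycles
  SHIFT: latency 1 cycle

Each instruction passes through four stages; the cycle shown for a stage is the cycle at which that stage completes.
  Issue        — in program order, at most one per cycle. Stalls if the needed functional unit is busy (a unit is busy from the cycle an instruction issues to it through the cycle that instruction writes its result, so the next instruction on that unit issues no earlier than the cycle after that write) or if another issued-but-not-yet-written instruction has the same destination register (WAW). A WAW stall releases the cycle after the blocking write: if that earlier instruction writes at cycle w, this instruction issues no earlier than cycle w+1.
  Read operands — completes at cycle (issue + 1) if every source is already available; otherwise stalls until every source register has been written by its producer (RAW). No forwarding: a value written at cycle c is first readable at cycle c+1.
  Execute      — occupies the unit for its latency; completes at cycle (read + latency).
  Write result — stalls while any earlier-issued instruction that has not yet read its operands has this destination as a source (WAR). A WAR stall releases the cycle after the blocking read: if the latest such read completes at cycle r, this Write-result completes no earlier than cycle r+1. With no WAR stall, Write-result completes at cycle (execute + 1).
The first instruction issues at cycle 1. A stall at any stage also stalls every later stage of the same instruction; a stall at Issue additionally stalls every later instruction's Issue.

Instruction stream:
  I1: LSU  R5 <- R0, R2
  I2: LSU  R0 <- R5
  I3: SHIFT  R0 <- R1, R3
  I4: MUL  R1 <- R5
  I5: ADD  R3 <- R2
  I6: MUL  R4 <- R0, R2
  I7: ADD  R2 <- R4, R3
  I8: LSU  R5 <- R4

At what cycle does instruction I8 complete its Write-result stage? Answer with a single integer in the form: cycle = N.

[I1] 1/2/3/4
[I2] 5/6/7/8  (struct: LSU busy until I1 writes@4)
[I3] 9/10/11/12  (WAW R0: wait I2 write@8)
[I4] 10/11/17/18
[I5] 11/12/14/15
[I6] 19/20/26/27  (struct: MUL busy until I4 writes@18)
[I7] 20/28/30/31  (RAW R4: wait I6 write@27)
[I8] 21/28/29/30  (RAW R4: wait I6 write@27)

cycle = 30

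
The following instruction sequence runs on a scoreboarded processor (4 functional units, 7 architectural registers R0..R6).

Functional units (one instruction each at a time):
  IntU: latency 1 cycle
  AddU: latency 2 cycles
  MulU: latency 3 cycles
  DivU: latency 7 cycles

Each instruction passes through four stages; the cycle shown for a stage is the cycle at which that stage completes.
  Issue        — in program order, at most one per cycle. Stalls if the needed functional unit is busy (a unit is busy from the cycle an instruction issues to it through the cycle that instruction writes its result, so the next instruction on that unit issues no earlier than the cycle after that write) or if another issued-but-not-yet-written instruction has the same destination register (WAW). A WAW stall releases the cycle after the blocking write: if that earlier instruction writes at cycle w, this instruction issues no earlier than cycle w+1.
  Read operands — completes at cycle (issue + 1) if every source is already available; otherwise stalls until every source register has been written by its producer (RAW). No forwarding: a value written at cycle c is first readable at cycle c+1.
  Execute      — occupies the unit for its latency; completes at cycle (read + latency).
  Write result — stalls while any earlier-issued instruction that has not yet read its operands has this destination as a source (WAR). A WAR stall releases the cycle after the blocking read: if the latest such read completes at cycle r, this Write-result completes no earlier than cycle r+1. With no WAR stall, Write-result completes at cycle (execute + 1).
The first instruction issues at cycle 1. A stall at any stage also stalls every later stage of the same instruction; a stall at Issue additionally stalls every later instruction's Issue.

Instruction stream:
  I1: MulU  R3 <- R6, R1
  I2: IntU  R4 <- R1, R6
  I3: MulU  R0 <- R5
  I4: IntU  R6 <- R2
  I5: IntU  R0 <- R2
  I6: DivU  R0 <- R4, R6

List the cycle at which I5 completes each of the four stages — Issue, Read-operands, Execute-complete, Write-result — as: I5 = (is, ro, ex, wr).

cycle 1: issue I1 (MulU)
cycle 2: I1 read-ops; issue I2 (IntU)
cycle 3: I2 read-ops
cycle 4: I2 finished on IntU
cycle 5: I1 finished on MulU; I2→R4
cycle 6: I1→R3
cycle 7: issue I3 (MulU)
cycle 8: I3 read-ops; issue I4 (IntU)
cycle 9: I4 read-ops
cycle 10: I4 finished on IntU
cycle 11: I3 finished on MulU; I4→R6
cycle 12: I3→R0
cycle 13: issue I5 (IntU)
cycle 14: I5 read-ops
cycle 15: I5 finished on IntU
cycle 16: I5→R0
cycle 17: issue I6 (DivU)
cycle 18: I6 read-ops
cycle 25: I6 finished on DivU
cycle 26: I6→R0

I5 = (13, 14, 15, 16)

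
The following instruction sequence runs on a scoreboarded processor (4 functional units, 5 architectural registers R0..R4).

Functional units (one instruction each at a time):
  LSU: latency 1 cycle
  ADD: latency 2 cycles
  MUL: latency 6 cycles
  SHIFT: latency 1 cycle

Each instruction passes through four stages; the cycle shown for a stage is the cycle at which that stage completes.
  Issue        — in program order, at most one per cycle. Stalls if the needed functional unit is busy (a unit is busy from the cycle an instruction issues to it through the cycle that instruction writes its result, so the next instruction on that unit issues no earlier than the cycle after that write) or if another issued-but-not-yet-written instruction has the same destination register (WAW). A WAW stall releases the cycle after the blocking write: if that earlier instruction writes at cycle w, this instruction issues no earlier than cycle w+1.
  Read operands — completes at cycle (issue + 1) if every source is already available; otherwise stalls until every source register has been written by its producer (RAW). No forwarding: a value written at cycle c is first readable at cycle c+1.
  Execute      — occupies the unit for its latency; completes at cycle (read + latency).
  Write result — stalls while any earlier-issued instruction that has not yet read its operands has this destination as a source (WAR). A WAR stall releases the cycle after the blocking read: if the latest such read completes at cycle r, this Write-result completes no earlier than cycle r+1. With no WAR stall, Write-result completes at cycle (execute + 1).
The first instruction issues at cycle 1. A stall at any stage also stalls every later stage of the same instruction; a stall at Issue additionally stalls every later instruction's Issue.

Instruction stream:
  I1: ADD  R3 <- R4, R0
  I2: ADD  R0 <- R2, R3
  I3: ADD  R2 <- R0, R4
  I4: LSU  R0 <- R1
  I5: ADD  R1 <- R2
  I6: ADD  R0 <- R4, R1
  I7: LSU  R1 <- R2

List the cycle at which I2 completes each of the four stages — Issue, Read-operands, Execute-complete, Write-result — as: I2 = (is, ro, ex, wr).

1) issue 1, read 2, done 4, write 5
2) issue 6, read 7, done 9, write 10  <struct: ADD busy until I1 writes@5>
3) issue 11, read 12, done 14, write 15  <struct: ADD busy until I2 writes@10>
4) issue 12, read 13, done 14, write 15
5) issue 16, read 17, done 19, write 20  <struct: ADD busy until I3 writes@15>
6) issue 21, read 22, done 24, write 25  <struct: ADD busy until I5 writes@20>
7) issue 22, read 23, done 24, write 25

I2 = (6, 7, 9, 10)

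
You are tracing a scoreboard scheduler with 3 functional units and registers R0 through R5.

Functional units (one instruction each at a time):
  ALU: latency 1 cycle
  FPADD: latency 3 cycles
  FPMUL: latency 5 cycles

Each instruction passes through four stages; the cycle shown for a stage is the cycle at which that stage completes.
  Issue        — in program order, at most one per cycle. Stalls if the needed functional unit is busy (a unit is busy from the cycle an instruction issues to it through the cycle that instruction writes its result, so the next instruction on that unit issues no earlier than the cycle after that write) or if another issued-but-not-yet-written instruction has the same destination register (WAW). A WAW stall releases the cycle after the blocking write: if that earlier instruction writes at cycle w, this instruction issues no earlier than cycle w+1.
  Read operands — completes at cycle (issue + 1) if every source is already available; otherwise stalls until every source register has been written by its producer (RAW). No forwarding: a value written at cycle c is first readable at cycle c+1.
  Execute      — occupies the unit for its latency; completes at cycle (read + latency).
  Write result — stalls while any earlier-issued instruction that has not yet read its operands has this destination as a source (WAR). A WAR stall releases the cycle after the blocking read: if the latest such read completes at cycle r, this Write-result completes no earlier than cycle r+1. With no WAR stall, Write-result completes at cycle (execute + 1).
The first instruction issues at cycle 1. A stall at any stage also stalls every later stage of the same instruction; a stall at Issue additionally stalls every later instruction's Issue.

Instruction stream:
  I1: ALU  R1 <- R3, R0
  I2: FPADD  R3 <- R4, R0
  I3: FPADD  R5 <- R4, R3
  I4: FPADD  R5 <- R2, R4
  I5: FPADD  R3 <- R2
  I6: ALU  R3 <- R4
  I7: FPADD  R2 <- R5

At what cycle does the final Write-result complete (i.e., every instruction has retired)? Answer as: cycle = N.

[I1] 1/2/3/4
[I2] 2/3/6/7
[I3] 8/9/12/13  (struct: FPADD busy until I2 writes@7)
[I4] 14/15/18/19  (struct: FPADD busy until I3 writes@13)
[I5] 20/21/24/25  (struct: FPADD busy until I4 writes@19)
[I6] 26/27/28/29  (WAW R3: wait I5 write@25)
[I7] 27/28/31/32

cycle = 32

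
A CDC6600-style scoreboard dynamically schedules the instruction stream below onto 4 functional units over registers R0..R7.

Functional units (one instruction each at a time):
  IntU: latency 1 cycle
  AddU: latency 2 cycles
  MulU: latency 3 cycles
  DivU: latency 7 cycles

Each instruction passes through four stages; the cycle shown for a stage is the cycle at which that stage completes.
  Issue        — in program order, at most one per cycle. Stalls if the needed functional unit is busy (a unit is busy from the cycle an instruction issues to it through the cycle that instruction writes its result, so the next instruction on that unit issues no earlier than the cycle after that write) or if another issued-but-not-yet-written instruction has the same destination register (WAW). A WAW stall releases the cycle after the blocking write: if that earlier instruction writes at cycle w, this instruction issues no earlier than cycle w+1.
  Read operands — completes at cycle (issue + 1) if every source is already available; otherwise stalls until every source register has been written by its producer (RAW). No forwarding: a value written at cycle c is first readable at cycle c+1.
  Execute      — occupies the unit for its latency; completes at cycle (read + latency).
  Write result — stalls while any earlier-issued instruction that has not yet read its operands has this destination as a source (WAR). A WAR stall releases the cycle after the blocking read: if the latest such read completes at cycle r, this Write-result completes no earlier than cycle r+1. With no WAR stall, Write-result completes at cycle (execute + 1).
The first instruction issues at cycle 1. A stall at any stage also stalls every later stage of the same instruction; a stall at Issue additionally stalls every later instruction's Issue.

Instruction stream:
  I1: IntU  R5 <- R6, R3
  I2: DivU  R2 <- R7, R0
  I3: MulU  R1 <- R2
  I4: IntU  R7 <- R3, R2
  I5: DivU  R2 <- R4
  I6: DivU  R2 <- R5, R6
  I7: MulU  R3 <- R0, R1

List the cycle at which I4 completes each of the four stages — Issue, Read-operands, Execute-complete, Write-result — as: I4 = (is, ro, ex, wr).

I1 -> (1, 2, 3, 4)
I2 -> (2, 3, 10, 11)
I3 -> (3, 12, 15, 16)  // RAW R2: wait I2 write@11
I4 -> (5, 12, 13, 14)  // struct: IntU busy until I1 writes@4, RAW R2: wait I2 write@11
I5 -> (12, 13, 20, 21)  // struct: DivU busy until I2 writes@11
I6 -> (22, 23, 30, 31)  // struct: DivU busy until I5 writes@21
I7 -> (23, 24, 27, 28)

I4 = (5, 12, 13, 14)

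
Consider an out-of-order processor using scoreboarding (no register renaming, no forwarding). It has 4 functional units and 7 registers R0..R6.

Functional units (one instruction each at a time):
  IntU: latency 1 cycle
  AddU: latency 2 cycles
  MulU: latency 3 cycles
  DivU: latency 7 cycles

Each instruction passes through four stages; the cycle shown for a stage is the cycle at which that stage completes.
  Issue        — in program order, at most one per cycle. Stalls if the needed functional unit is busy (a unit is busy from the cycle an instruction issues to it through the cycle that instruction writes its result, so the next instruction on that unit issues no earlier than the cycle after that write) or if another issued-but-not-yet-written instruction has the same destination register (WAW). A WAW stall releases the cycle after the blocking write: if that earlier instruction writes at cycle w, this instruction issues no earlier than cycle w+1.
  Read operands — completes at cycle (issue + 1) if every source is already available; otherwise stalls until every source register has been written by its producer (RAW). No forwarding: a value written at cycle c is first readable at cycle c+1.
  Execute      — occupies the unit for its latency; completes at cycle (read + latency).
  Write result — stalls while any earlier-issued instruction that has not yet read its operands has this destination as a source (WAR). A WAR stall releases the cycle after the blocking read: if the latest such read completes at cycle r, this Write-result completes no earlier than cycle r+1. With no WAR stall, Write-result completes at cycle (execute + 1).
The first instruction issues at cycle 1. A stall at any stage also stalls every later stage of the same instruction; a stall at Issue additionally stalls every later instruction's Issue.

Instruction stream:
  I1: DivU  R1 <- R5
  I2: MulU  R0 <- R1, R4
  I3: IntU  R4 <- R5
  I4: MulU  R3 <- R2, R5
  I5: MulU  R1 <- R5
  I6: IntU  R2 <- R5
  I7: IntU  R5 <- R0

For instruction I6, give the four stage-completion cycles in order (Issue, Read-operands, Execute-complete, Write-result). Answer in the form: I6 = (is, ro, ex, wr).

1) issue 1, read 2, done 9, write 10
2) issue 2, read 11, done 14, write 15  <RAW R1: wait I1 write@10>
3) issue 3, read 4, done 5, write 12  <WAR R4: wait I2 read@11>
4) issue 16, read 17, done 20, write 21  <struct: MulU busy until I2 writes@15>
5) issue 22, read 23, done 26, write 27  <struct: MulU busy until I4 writes@21>
6) issue 23, read 24, done 25, write 26
7) issue 27, read 28, done 29, write 30  <struct: IntU busy until I6 writes@26>

I6 = (23, 24, 25, 26)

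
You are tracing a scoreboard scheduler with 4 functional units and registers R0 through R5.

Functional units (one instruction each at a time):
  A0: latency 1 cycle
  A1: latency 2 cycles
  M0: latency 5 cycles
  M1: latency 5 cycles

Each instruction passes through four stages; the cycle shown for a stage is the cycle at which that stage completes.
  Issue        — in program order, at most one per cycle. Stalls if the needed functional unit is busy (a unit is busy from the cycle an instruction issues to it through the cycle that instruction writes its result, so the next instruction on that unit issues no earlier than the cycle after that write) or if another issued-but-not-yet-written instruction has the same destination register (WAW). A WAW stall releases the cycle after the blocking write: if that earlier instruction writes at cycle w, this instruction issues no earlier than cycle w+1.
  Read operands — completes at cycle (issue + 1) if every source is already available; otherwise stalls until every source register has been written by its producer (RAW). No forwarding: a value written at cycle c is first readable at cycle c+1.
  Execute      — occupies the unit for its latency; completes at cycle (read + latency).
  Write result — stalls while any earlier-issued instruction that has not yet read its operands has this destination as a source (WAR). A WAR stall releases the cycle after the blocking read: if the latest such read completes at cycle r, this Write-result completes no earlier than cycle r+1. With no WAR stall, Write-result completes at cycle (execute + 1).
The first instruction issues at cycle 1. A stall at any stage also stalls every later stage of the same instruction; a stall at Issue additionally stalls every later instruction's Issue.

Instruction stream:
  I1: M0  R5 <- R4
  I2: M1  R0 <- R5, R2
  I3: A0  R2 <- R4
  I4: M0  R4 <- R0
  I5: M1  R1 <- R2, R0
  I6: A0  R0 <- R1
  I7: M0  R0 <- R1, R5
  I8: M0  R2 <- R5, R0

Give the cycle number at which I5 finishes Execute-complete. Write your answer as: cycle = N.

cycle = 22

[1] I1→M0
[2] I1 RO | I2→M1
[3] I3→A0
[4] I3 RO
[5] I3 EX
[7] I1 EX
[8] I1 WR R5
[9] I2 RO | I4→M0
[10] I3 WR R2
[14] I2 EX
[15] I2 WR R0
[16] I4 RO | I5→M1
[17] I5 RO | I6→A0
[21] I4 EX
[22] I4 WR R4 | I5 EX
[23] I5 WR R1
[24] I6 RO
[25] I6 EX
[26] I6 WR R0
[27] I7→M0
[28] I7 RO
[33] I7 EX
[34] I7 WR R0
[35] I8→M0
[36] I8 RO
[41] I8 EX
[42] I8 WR R2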